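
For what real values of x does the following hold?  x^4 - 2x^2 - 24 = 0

Let u = x^2. The equation becomes u^2 - 2u - 24 = 0.
Factor: (u - 6)(u + 4) = 0, so u = 6 or u = -4.
x^2 = 6 gives x = +/-sqrt(6) ~= +/-2.4495.
x^2 = -4 < 0 has no real solution.

x = -2.4495 or x = 2.4495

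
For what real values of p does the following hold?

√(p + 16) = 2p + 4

Square both sides: p + 16 = (2p + 4)².
Expand and rearrange: 4p² + 15p = 0.
Solving gives p = 0 or p = -3.75.
Check each candidate in the original equation:
  p = 0: √(16) = 4, while 2p + 4 = 4 — valid.
  p = -3.75: √(12.25) = 3.5, while 2p + 4 = -3.5 — extraneous.

p = 0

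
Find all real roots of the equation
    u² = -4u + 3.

Rearrange to standard form: u² + 4u - 3 = 0.
Discriminant: (4)² − 4·1·(-3) = 28.
Quadratic formula: u = (-4 ± √28) / 2.
So u = -2 + √(7) ≈ 0.6458 or u = -√(7) - 2 ≈ -4.6458.

u = -4.6458 or u = 0.6458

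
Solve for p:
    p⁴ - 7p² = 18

p = -3 or p = 3

Let u = p². The equation becomes u² - 7u - 18 = 0.
Factor: (u + 2)(u - 9) = 0, so u = -2 or u = 9.
p² = -2 < 0 has no real solution.
p² = 9 gives p = ±3.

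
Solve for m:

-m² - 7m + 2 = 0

Discriminant: (-7)² − 4·(-1)·2 = 57.
Quadratic formula: m = (7 ± √57) / (-2).
So m = -√(57)/2 - 7/2 ≈ -7.2749 or m = -7/2 + √(57)/2 ≈ 0.2749.

m = -7.2749 or m = 0.2749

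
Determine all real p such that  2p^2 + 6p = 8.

p = -4 or p = 1

Bring every term to one side: 2p^2 + 6p - 8 = 0.
Factor: 2(p + 4)(p - 1) = 0.
So p = -4 or p = 1.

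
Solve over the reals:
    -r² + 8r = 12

Bring every term to one side: -r² + 8r - 12 = 0.
Factor: -1(r - 2)(r - 6) = 0.
So r = 2 or r = 6.

r = 2 or r = 6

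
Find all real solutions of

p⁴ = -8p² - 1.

Let u = p². The equation becomes u² + 8u + 1 = 0.
By the quadratic formula, u = -4 + √(15) or u = -4 - √(15).
p² = -4 + √(15) < 0 has no real solution.
p² = -4 - √(15) < 0 has no real solution.

No real solutions.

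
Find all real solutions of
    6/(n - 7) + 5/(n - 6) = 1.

Multiply both sides by (n - 7)(n - 6):
6(n - 6) + 5(n - 7) = (n - 7)(n - 6).
Expand and collect terms: n^2 - 24n + 113 = 0.
By the quadratic formula, n = (24 +/- sqrt(124)) / 2, so n ~= 17.5678 or n ~= 6.4322.
Neither value makes a denominator zero (n != 7, n != 6), so both are valid.

n = 6.4322 or n = 17.5678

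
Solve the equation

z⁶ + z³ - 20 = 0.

z = -1.71 or z = 1.5874

Let u = z³. The equation becomes u² + u - 20 = 0.
Factor: (u + 5)(u - 4) = 0, so u = -5 or u = 4.
z³ = -5 gives z = -∛(5) ≈ -1.71.
z³ = 4 gives z = ∛(4) ≈ 1.5874.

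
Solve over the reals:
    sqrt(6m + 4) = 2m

Square both sides: 6m + 4 = (2m)^2.
Expand and rearrange: 4m^2 - 6m - 4 = 0.
Solving gives m = 2 or m = -0.5.
Check each candidate in the original equation:
  m = 2: sqrt(16) = 4, while 2m = 4 — valid.
  m = -0.5: sqrt(1) = 1, while 2m = -1 — extraneous.

m = 2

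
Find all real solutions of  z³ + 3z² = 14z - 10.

z = -5.7417 or z = 1 or z = 1.7417

Rearrange: z³ + 3z² - 14z + 10 = 0.
Possible rational roots are divisors of 10. Testing z = 1 gives 0, so (z - 1) is a factor.
Divide: z³ + 3z² - 14z + 10 = (z - 1)(z² + 4z - 10).
Apply the quadratic formula to z² + 4z - 10 = 0: z = (-4 ± √56)/2, i.e. z ≈ 1.7417 or z ≈ -5.7417.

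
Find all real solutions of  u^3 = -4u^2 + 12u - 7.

u = -6.1401 or u = 1 or u = 1.1401

Rearrange: u^3 + 4u^2 - 12u + 7 = 0.
Possible rational roots are divisors of 7. Testing u = 1 gives 0, so (u - 1) is a factor.
Divide: u^3 + 4u^2 - 12u + 7 = (u - 1)(u^2 + 5u - 7).
Apply the quadratic formula to u^2 + 5u - 7 = 0: u = (-5 +/- sqrt(53))/2, i.e. u ~= 1.1401 or u ~= -6.1401.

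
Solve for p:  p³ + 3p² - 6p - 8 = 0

p = -4 or p = -1 or p = 2

Possible rational roots are divisors of -8. Testing p = 2 gives 0, so (p - 2) is a factor.
Divide: p³ + 3p² - 6p - 8 = (p - 2)(p² + 5p + 4).
Factor the quadratic: p = -1 or p = -4.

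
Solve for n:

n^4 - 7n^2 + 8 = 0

n = -2.3583 or n = -1.1994 or n = 1.1994 or n = 2.3583

Let u = n^2. The equation becomes u^2 - 7u + 8 = 0.
By the quadratic formula, u = sqrt(17)/2 + 7/2 or u = 7/2 - sqrt(17)/2.
n^2 = sqrt(17)/2 + 7/2 gives n = +/-sqrt(sqrt(17)/2 + 7/2) ~= +/-2.3583.
n^2 = 7/2 - sqrt(17)/2 gives n = +/-sqrt(7/2 - sqrt(17)/2) ~= +/-1.1994.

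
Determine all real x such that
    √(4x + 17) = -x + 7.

Square both sides: 4x + 17 = (-x + 7)².
Expand and rearrange: x² - 18x + 32 = 0.
Solving gives x = 16 or x = 2.
Check each candidate in the original equation:
  x = 16: √(81) = 9, while -x + 7 = -9 — extraneous.
  x = 2: √(25) = 5, while -x + 7 = 5 — valid.

x = 2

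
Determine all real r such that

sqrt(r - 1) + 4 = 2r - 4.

r = 5

Isolate the radical: sqrt(r - 1) = 2r - 8.
Square both sides: r - 1 = (2r - 8)^2.
Expand and rearrange: 4r^2 - 33r + 65 = 0.
Solving gives r = 5 or r = 3.25.
Check each candidate in the original equation:
  r = 5: sqrt(4) = 2, while 2r - 8 = 2 — valid.
  r = 3.25: sqrt(2.25) = 1.5, while 2r - 8 = -1.5 — extraneous.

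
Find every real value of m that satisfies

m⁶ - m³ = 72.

Let u = m³. The equation becomes u² - u - 72 = 0.
Factor: (u + 8)(u - 9) = 0, so u = -8 or u = 9.
m³ = -8 gives m = -2.
m³ = 9 gives m = ∛(9) ≈ 2.0801.

m = -2 or m = 2.0801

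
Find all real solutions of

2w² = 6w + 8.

Bring every term to one side: 2w² - 6w - 8 = 0.
Factor: 2(w + 1)(w - 4) = 0.
So w = -1 or w = 4.

w = -1 or w = 4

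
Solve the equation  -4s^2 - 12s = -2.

Rearrange to standard form: -4s^2 - 12s + 2 = 0.
Discriminant: (-12)^2 - 4*(-4)*2 = 176.
Quadratic formula: s = (12 +/- sqrt(176)) / (-8).
So s = -sqrt(11)/2 - 3/2 ~= -3.1583 or s = -3/2 + sqrt(11)/2 ~= 0.1583.

s = -3.1583 or s = 0.1583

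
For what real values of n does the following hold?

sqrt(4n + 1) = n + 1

Square both sides: 4n + 1 = (n + 1)^2.
Expand and rearrange: n^2 - 2n = 0.
Solving gives n = 2 or n = 0.
Check each candidate in the original equation:
  n = 2: sqrt(9) = 3, while n + 1 = 3 — valid.
  n = 0: sqrt(1) = 1, while n + 1 = 1 — valid.

n = 0 or n = 2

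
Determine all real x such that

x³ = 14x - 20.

x = -4.3166 or x = 2 or x = 2.3166

Rearrange: x³ - 14x + 20 = 0.
Possible rational roots are divisors of 20. Testing x = 2 gives 0, so (x - 2) is a factor.
Divide: x³ - 14x + 20 = (x - 2)(x² + 2x - 10).
Apply the quadratic formula to x² + 2x - 10 = 0: x = (-2 ± √44)/2, i.e. x ≈ 2.3166 or x ≈ -4.3166.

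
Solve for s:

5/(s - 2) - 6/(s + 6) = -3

Multiply both sides by (s - 2)(s + 6):
5(s + 6) - 6(s - 2) = -3(s - 2)(s + 6).
Expand and collect terms: -3s² - 11s - 6 = 0.
Factor or apply the quadratic formula: s = -3 or s = -0.6667.
Neither value makes a denominator zero (s ≠ 2, s ≠ -6), so both are valid.

s = -3 or s = -0.6667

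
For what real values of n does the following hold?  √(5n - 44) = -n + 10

Square both sides: 5n - 44 = (-n + 10)².
Expand and rearrange: n² - 25n + 144 = 0.
Solving gives n = 16 or n = 9.
Check each candidate in the original equation:
  n = 16: √(36) = 6, while -n + 10 = -6 — extraneous.
  n = 9: √(1) = 1, while -n + 10 = 1 — valid.

n = 9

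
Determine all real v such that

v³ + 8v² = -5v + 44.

v = -5.873 or v = -4 or v = 1.873

Rearrange: v³ + 8v² + 5v - 44 = 0.
Possible rational roots are divisors of -44. Testing v = -4 gives 0, so (v + 4) is a factor.
Divide: v³ + 8v² + 5v - 44 = (v + 4)(v² + 4v - 11).
Apply the quadratic formula to v² + 4v - 11 = 0: v = (-4 ± √60)/2, i.e. v ≈ 1.873 or v ≈ -5.873.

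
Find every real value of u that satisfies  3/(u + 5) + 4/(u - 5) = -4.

u = -5.8263 or u = 4.0763

Multiply both sides by (u + 5)(u - 5):
3(u - 5) + 4(u + 5) = -4(u + 5)(u - 5).
Expand and collect terms: -4u² - 7u + 95 = 0.
By the quadratic formula, u = (7 ± √1569) / -8, so u ≈ -5.8263 or u ≈ 4.0763.
Neither value makes a denominator zero (u ≠ -5, u ≠ 5), so both are valid.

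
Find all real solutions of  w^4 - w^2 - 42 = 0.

w = -2.6458 or w = 2.6458

Let u = w^2. The equation becomes u^2 - u - 42 = 0.
Factor: (u - 7)(u + 6) = 0, so u = 7 or u = -6.
w^2 = 7 gives w = +/-sqrt(7) ~= +/-2.6458.
w^2 = -6 < 0 has no real solution.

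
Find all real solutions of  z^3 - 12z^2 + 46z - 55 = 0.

Possible rational roots are divisors of -55. Testing z = 5 gives 0, so (z - 5) is a factor.
Divide: z^3 - 12z^2 + 46z - 55 = (z - 5)(z^2 - 7z + 11).
Apply the quadratic formula to z^2 - 7z + 11 = 0: z = (7 +/- sqrt(5))/2, i.e. z ~= 4.618 or z ~= 2.382.

z = 2.382 or z = 4.618 or z = 5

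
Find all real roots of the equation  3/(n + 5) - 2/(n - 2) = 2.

Multiply both sides by (n + 5)(n - 2):
3(n - 2) - 2(n + 5) = 2(n + 5)(n - 2).
Expand and collect terms: 2n² + 5n - 4 = 0.
By the quadratic formula, n = (-5 ± √57) / 4, so n ≈ 0.6375 or n ≈ -3.1375.
Neither value makes a denominator zero (n ≠ -5, n ≠ 2), so both are valid.

n = -3.1375 or n = 0.6375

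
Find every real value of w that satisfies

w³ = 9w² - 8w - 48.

w = -1.772 or w = 4 or w = 6.772

Rearrange: w³ - 9w² + 8w + 48 = 0.
Possible rational roots are divisors of 48. Testing w = 4 gives 0, so (w - 4) is a factor.
Divide: w³ - 9w² + 8w + 48 = (w - 4)(w² - 5w - 12).
Apply the quadratic formula to w² - 5w - 12 = 0: w = (5 ± √73)/2, i.e. w ≈ 6.772 or w ≈ -1.772.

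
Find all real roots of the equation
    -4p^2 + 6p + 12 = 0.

Discriminant: (6)^2 - 4*(-4)*12 = 228.
Quadratic formula: p = (-6 +/- sqrt(228)) / (-8).
So p = 3/4 - sqrt(57)/4 ~= -1.1375 or p = 3/4 + sqrt(57)/4 ~= 2.6375.

p = -1.1375 or p = 2.6375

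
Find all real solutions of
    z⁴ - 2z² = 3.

z = -1.7321 or z = 1.7321

Let u = z². The equation becomes u² - 2u - 3 = 0.
Factor: (u - 3)(u + 1) = 0, so u = 3 or u = -1.
z² = 3 gives z = ±√(3) ≈ ±1.7321.
z² = -1 < 0 has no real solution.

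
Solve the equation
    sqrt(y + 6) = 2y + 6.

y = -2

Square both sides: y + 6 = (2y + 6)^2.
Expand and rearrange: 4y^2 + 23y + 30 = 0.
Solving gives y = -2 or y = -3.75.
Check each candidate in the original equation:
  y = -2: sqrt(4) = 2, while 2y + 6 = 2 — valid.
  y = -3.75: sqrt(2.25) = 1.5, while 2y + 6 = -1.5 — extraneous.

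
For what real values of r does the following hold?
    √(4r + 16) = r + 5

Square both sides: 4r + 16 = (r + 5)².
Expand and rearrange: r² + 6r + 9 = 0.
This gives the repeated root r = -3.
Check in the original equation:
  r = -3: √(4) = 2, while r + 5 = 2 — valid.

r = -3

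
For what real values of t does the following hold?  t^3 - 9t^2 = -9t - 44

t = -1.6533 or t = 4 or t = 6.6533

Rearrange: t^3 - 9t^2 + 9t + 44 = 0.
Possible rational roots are divisors of 44. Testing t = 4 gives 0, so (t - 4) is a factor.
Divide: t^3 - 9t^2 + 9t + 44 = (t - 4)(t^2 - 5t - 11).
Apply the quadratic formula to t^2 - 5t - 11 = 0: t = (5 +/- sqrt(69))/2, i.e. t ~= 6.6533 or t ~= -1.6533.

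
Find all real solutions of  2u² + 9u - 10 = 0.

Discriminant: (9)² − 4·2·(-10) = 161.
Quadratic formula: u = (-9 ± √161) / 4.
So u = -9/4 + √(161)/4 ≈ 0.9221 or u = -√(161)/4 - 9/4 ≈ -5.4221.

u = -5.4221 or u = 0.9221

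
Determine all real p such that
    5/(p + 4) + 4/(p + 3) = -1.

Multiply both sides by (p + 4)(p + 3):
5(p + 3) + 4(p + 4) = -(p + 4)(p + 3).
Expand and collect terms: -p^2 - 16p - 43 = 0.
By the quadratic formula, p = (16 +/- sqrt(84)) / -2, so p ~= -12.5826 or p ~= -3.4174.
Neither value makes a denominator zero (p != -4, p != -3), so both are valid.

p = -12.5826 or p = -3.4174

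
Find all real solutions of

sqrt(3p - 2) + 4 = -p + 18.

Isolate the radical: sqrt(3p - 2) = -p + 14.
Square both sides: 3p - 2 = (-p + 14)^2.
Expand and rearrange: p^2 - 31p + 198 = 0.
Solving gives p = 22 or p = 9.
Check each candidate in the original equation:
  p = 22: sqrt(64) = 8, while -p + 14 = -8 — extraneous.
  p = 9: sqrt(25) = 5, while -p + 14 = 5 — valid.

p = 9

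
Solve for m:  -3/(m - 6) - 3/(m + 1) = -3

Multiply both sides by (m - 6)(m + 1):
-3(m + 1) - 3(m - 6) = -3(m - 6)(m + 1).
Expand and collect terms: -3m^2 + 21m + 3 = 0.
By the quadratic formula, m = (-21 +/- sqrt(477)) / -6, so m ~= -0.1401 or m ~= 7.1401.
Neither value makes a denominator zero (m != 6, m != -1), so both are valid.

m = -0.1401 or m = 7.1401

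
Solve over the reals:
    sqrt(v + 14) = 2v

v = 2

Square both sides: v + 14 = (2v)^2.
Expand and rearrange: 4v^2 - v - 14 = 0.
Solving gives v = 2 or v = -1.75.
Check each candidate in the original equation:
  v = 2: sqrt(16) = 4, while 2v = 4 — valid.
  v = -1.75: sqrt(12.25) = 3.5, while 2v = -3.5 — extraneous.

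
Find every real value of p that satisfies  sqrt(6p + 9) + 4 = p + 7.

p = 0

Isolate the radical: sqrt(6p + 9) = p + 3.
Square both sides: 6p + 9 = (p + 3)^2.
Expand and rearrange: p^2 = 0.
This gives the repeated root p = 0.
Check in the original equation:
  p = 0: sqrt(9) = 3, while p + 3 = 3 — valid.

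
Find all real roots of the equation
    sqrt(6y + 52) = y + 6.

y = 2

Square both sides: 6y + 52 = (y + 6)^2.
Expand and rearrange: y^2 + 6y - 16 = 0.
Solving gives y = 2 or y = -8.
Check each candidate in the original equation:
  y = 2: sqrt(64) = 8, while y + 6 = 8 — valid.
  y = -8: sqrt(4) = 2, while y + 6 = -2 — extraneous.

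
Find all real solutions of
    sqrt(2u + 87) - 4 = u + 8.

Isolate the radical: sqrt(2u + 87) = u + 12.
Square both sides: 2u + 87 = (u + 12)^2.
Expand and rearrange: u^2 + 22u + 57 = 0.
Solving gives u = -3 or u = -19.
Check each candidate in the original equation:
  u = -3: sqrt(81) = 9, while u + 12 = 9 — valid.
  u = -19: sqrt(49) = 7, while u + 12 = -7 — extraneous.

u = -3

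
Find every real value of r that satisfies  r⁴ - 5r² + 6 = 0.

Let u = r². The equation becomes u² - 5u + 6 = 0.
Factor: (u - 2)(u - 3) = 0, so u = 2 or u = 3.
r² = 2 gives r = ±√(2) ≈ ±1.4142.
r² = 3 gives r = ±√(3) ≈ ±1.7321.

r = -1.7321 or r = -1.4142 or r = 1.4142 or r = 1.7321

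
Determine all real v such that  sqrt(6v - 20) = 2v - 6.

v = 3.5 or v = 4

Square both sides: 6v - 20 = (2v - 6)^2.
Expand and rearrange: 4v^2 - 30v + 56 = 0.
Solving gives v = 4 or v = 3.5.
Check each candidate in the original equation:
  v = 4: sqrt(4) = 2, while 2v - 6 = 2 — valid.
  v = 3.5: sqrt(1) = 1, while 2v - 6 = 1 — valid.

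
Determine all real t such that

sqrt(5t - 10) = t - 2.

t = 2 or t = 7

Square both sides: 5t - 10 = (t - 2)^2.
Expand and rearrange: t^2 - 9t + 14 = 0.
Solving gives t = 7 or t = 2.
Check each candidate in the original equation:
  t = 7: sqrt(25) = 5, while t - 2 = 5 — valid.
  t = 2: sqrt(0) = 0, while t - 2 = 0 — valid.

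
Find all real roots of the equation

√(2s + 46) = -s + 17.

s = 9

Square both sides: 2s + 46 = (-s + 17)².
Expand and rearrange: s² - 36s + 243 = 0.
Solving gives s = 27 or s = 9.
Check each candidate in the original equation:
  s = 27: √(100) = 10, while -s + 17 = -10 — extraneous.
  s = 9: √(64) = 8, while -s + 17 = 8 — valid.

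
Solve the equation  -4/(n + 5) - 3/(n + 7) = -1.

Multiply both sides by (n + 5)(n + 7):
-4(n + 7) - 3(n + 5) = -(n + 5)(n + 7).
Expand and collect terms: -n^2 - 5n + 8 = 0.
By the quadratic formula, n = (5 +/- sqrt(57)) / -2, so n ~= -6.2749 or n ~= 1.2749.
Neither value makes a denominator zero (n != -5, n != -7), so both are valid.

n = -6.2749 or n = 1.2749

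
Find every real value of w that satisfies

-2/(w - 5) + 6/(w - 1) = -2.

Multiply both sides by (w - 5)(w - 1):
-2(w - 1) + 6(w - 5) = -2(w - 5)(w - 1).
Expand and collect terms: -2w² + 8w + 18 = 0.
By the quadratic formula, w = (-8 ± √208) / -4, so w ≈ -1.6056 or w ≈ 5.6056.
Neither value makes a denominator zero (w ≠ 5, w ≠ 1), so both are valid.

w = -1.6056 or w = 5.6056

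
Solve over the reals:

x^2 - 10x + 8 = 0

Discriminant: (-10)^2 - 4*1*8 = 68.
Quadratic formula: x = (10 +/- sqrt(68)) / 2.
So x = sqrt(17) + 5 ~= 9.1231 or x = 5 - sqrt(17) ~= 0.8769.

x = 0.8769 or x = 9.1231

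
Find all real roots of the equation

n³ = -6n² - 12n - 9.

n = -3

Rearrange: n³ + 6n² + 12n + 9 = 0.
Possible rational roots are divisors of 9. Testing n = -3 gives 0, so (n + 3) is a factor.
Divide: n³ + 6n² + 12n + 9 = (n + 3)(n² + 3n + 3).
The quadratic n² + 3n + 3 has discriminant -3 < 0, so no further real roots.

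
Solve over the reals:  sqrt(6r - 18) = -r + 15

Square both sides: 6r - 18 = (-r + 15)^2.
Expand and rearrange: r^2 - 36r + 243 = 0.
Solving gives r = 27 or r = 9.
Check each candidate in the original equation:
  r = 27: sqrt(144) = 12, while -r + 15 = -12 — extraneous.
  r = 9: sqrt(36) = 6, while -r + 15 = 6 — valid.

r = 9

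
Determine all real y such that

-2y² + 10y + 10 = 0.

Discriminant: (10)² − 4·(-2)·10 = 180.
Quadratic formula: y = (-10 ± √180) / (-4).
So y = 5/2 - 3·√(5)/2 ≈ -0.8541 or y = 5/2 + 3·√(5)/2 ≈ 5.8541.

y = -0.8541 or y = 5.8541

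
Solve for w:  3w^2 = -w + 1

Rearrange to standard form: 3w^2 + w - 1 = 0.
Discriminant: (1)^2 - 4*3*(-1) = 13.
Quadratic formula: w = (-1 +/- sqrt(13)) / 6.
So w = -1/6 + sqrt(13)/6 ~= 0.4343 or w = -sqrt(13)/6 - 1/6 ~= -0.7676.

w = -0.7676 or w = 0.4343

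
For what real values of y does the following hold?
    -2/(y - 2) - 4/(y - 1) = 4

Multiply both sides by (y - 2)(y - 1):
-2(y - 1) - 4(y - 2) = 4(y - 2)(y - 1).
Expand and collect terms: 4y^2 - 6y - 2 = 0.
By the quadratic formula, y = (6 +/- sqrt(68)) / 8, so y ~= 1.7808 or y ~= -0.2808.
Neither value makes a denominator zero (y != 2, y != 1), so both are valid.

y = -0.2808 or y = 1.7808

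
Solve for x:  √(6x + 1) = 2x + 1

Square both sides: 6x + 1 = (2x + 1)².
Expand and rearrange: 4x² - 2x = 0.
Solving gives x = 0.5 or x = 0.
Check each candidate in the original equation:
  x = 0.5: √(4) = 2, while 2x + 1 = 2 — valid.
  x = 0: √(1) = 1, while 2x + 1 = 1 — valid.

x = 0 or x = 0.5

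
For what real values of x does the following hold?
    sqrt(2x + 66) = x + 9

Square both sides: 2x + 66 = (x + 9)^2.
Expand and rearrange: x^2 + 16x + 15 = 0.
Solving gives x = -1 or x = -15.
Check each candidate in the original equation:
  x = -1: sqrt(64) = 8, while x + 9 = 8 — valid.
  x = -15: sqrt(36) = 6, while x + 9 = -6 — extraneous.

x = -1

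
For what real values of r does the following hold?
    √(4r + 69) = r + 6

Square both sides: 4r + 69 = (r + 6)².
Expand and rearrange: r² + 8r - 33 = 0.
Solving gives r = 3 or r = -11.
Check each candidate in the original equation:
  r = 3: √(81) = 9, while r + 6 = 9 — valid.
  r = -11: √(25) = 5, while r + 6 = -5 — extraneous.

r = 3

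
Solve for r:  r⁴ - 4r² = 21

r = -2.6458 or r = 2.6458

Let u = r². The equation becomes u² - 4u - 21 = 0.
Factor: (u + 3)(u - 7) = 0, so u = -3 or u = 7.
r² = -3 < 0 has no real solution.
r² = 7 gives r = ±√(7) ≈ ±2.6458.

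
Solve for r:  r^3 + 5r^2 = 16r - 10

r = -7.3589 or r = 1 or r = 1.3589

Rearrange: r^3 + 5r^2 - 16r + 10 = 0.
Possible rational roots are divisors of 10. Testing r = 1 gives 0, so (r - 1) is a factor.
Divide: r^3 + 5r^2 - 16r + 10 = (r - 1)(r^2 + 6r - 10).
Apply the quadratic formula to r^2 + 6r - 10 = 0: r = (-6 +/- sqrt(76))/2, i.e. r ~= 1.3589 or r ~= -7.3589.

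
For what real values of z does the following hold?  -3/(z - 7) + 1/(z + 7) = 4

Multiply both sides by (z - 7)(z + 7):
-3(z + 7) + (z - 7) = 4(z - 7)(z + 7).
Expand and collect terms: 4z^2 + 2z - 168 = 0.
By the quadratic formula, z = (-2 +/- sqrt(2692)) / 8, so z ~= 6.2356 or z ~= -6.7356.
Neither value makes a denominator zero (z != 7, z != -7), so both are valid.

z = -6.7356 or z = 6.2356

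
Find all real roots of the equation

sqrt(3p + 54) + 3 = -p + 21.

p = 9

Isolate the radical: sqrt(3p + 54) = -p + 18.
Square both sides: 3p + 54 = (-p + 18)^2.
Expand and rearrange: p^2 - 39p + 270 = 0.
Solving gives p = 30 or p = 9.
Check each candidate in the original equation:
  p = 30: sqrt(144) = 12, while -p + 18 = -12 — extraneous.
  p = 9: sqrt(81) = 9, while -p + 18 = 9 — valid.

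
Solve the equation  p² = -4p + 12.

Bring every term to one side: p² + 4p - 12 = 0.
Factor: (p - 2)(p + 6) = 0.
So p = 2 or p = -6.

p = -6 or p = 2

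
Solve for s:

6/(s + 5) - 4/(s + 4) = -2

s = -6.7321 or s = -3.2679

Multiply both sides by (s + 5)(s + 4):
6(s + 4) - 4(s + 5) = -2(s + 5)(s + 4).
Expand and collect terms: -2s^2 - 20s - 44 = 0.
By the quadratic formula, s = (20 +/- sqrt(48)) / -4, so s ~= -6.7321 or s ~= -3.2679.
Neither value makes a denominator zero (s != -5, s != -4), so both are valid.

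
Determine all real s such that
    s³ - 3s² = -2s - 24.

Rearrange: s³ - 3s² + 2s + 24 = 0.
Possible rational roots are divisors of 24. Testing s = -2 gives 0, so (s + 2) is a factor.
Divide: s³ - 3s² + 2s + 24 = (s + 2)(s² - 5s + 12).
The quadratic s² - 5s + 12 has discriminant -23 < 0, so no further real roots.

s = -2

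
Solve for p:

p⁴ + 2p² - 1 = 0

Let u = p². The equation becomes u² + 2u - 1 = 0.
By the quadratic formula, u = -1 + √(2) or u = -√(2) - 1.
p² = -1 + √(2) gives p = ±√(-1 + √(2)) ≈ ±0.6436.
p² = -√(2) - 1 < 0 has no real solution.

p = -0.6436 or p = 0.6436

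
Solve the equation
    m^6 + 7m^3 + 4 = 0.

m = -1.854 or m = -0.8562

Let u = m^3. The equation becomes u^2 + 7u + 4 = 0.
By the quadratic formula, u = -7/2 + sqrt(33)/2 or u = -7/2 - sqrt(33)/2.
m^3 = -7/2 + sqrt(33)/2 gives m = -(7/2 - sqrt(33)/2)^(1/3) ~= -0.8562.
m^3 = -7/2 - sqrt(33)/2 gives m = -(sqrt(33)/2 + 7/2)^(1/3) ~= -1.854.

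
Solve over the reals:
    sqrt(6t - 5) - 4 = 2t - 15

t = 9

Isolate the radical: sqrt(6t - 5) = 2t - 11.
Square both sides: 6t - 5 = (2t - 11)^2.
Expand and rearrange: 4t^2 - 50t + 126 = 0.
Solving gives t = 9 or t = 3.5.
Check each candidate in the original equation:
  t = 9: sqrt(49) = 7, while 2t - 11 = 7 — valid.
  t = 3.5: sqrt(16) = 4, while 2t - 11 = -4 — extraneous.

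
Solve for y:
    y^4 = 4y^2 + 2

Let u = y^2. The equation becomes u^2 - 4u - 2 = 0.
By the quadratic formula, u = 2 + sqrt(6) or u = 2 - sqrt(6).
y^2 = 2 + sqrt(6) gives y = +/-sqrt(2 + sqrt(6)) ~= +/-2.1094.
y^2 = 2 - sqrt(6) < 0 has no real solution.

y = -2.1094 or y = 2.1094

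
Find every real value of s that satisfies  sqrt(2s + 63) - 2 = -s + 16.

s = 9

Isolate the radical: sqrt(2s + 63) = -s + 18.
Square both sides: 2s + 63 = (-s + 18)^2.
Expand and rearrange: s^2 - 38s + 261 = 0.
Solving gives s = 29 or s = 9.
Check each candidate in the original equation:
  s = 29: sqrt(121) = 11, while -s + 18 = -11 — extraneous.
  s = 9: sqrt(81) = 9, while -s + 18 = 9 — valid.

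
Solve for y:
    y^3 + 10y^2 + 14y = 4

Rearrange: y^3 + 10y^2 + 14y - 4 = 0.
Possible rational roots are divisors of -4. Testing y = -2 gives 0, so (y + 2) is a factor.
Divide: y^3 + 10y^2 + 14y - 4 = (y + 2)(y^2 + 8y - 2).
Apply the quadratic formula to y^2 + 8y - 2 = 0: y = (-8 +/- sqrt(72))/2, i.e. y ~= 0.2426 or y ~= -8.2426.

y = -8.2426 or y = -2 or y = 0.2426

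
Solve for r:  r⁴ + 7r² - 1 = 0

r = -0.3742 or r = 0.3742

Let u = r². The equation becomes u² + 7u - 1 = 0.
By the quadratic formula, u = -7/2 + √(53)/2 or u = -√(53)/2 - 7/2.
r² = -7/2 + √(53)/2 gives r = ±√(-7/2 + √(53)/2) ≈ ±0.3742.
r² = -√(53)/2 - 7/2 < 0 has no real solution.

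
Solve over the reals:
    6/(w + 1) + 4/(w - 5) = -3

Multiply both sides by (w + 1)(w - 5):
6(w - 5) + 4(w + 1) = -3(w + 1)(w - 5).
Expand and collect terms: -3w² + 2w + 41 = 0.
By the quadratic formula, w = (-2 ± √496) / -6, so w ≈ -3.3785 or w ≈ 4.0452.
Neither value makes a denominator zero (w ≠ -1, w ≠ 5), so both are valid.

w = -3.3785 or w = 4.0452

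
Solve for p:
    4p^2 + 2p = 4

Rearrange to standard form: 4p^2 + 2p - 4 = 0.
Discriminant: (2)^2 - 4*4*(-4) = 68.
Quadratic formula: p = (-2 +/- sqrt(68)) / 8.
So p = -1/4 + sqrt(17)/4 ~= 0.7808 or p = -sqrt(17)/4 - 1/4 ~= -1.2808.

p = -1.2808 or p = 0.7808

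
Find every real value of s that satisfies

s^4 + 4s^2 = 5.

s = -1 or s = 1

Let u = s^2. The equation becomes u^2 + 4u - 5 = 0.
Factor: (u - 1)(u + 5) = 0, so u = 1 or u = -5.
s^2 = 1 gives s = +/-1.
s^2 = -5 < 0 has no real solution.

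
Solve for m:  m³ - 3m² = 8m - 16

m = -2.5616 or m = 1.5616 or m = 4

Rearrange: m³ - 3m² - 8m + 16 = 0.
Possible rational roots are divisors of 16. Testing m = 4 gives 0, so (m - 4) is a factor.
Divide: m³ - 3m² - 8m + 16 = (m - 4)(m² + m - 4).
Apply the quadratic formula to m² + m - 4 = 0: m = (-1 ± √17)/2, i.e. m ≈ 1.5616 or m ≈ -2.5616.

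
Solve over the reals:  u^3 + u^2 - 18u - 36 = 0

Possible rational roots are divisors of -36. Testing u = -3 gives 0, so (u + 3) is a factor.
Divide: u^3 + u^2 - 18u - 36 = (u + 3)(u^2 - 2u - 12).
Apply the quadratic formula to u^2 - 2u - 12 = 0: u = (2 +/- sqrt(52))/2, i.e. u ~= 4.6056 or u ~= -2.6056.

u = -3 or u = -2.6056 or u = 4.6056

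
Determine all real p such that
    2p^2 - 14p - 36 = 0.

p = -2 or p = 9

Factor: 2(p - 9)(p + 2) = 0.
So p = 9 or p = -2.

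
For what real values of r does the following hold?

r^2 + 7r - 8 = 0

Factor: (r - 1)(r + 8) = 0.
So r = 1 or r = -8.

r = -8 or r = 1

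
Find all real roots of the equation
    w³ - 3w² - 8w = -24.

w = -2.8284 or w = 2.8284 or w = 3

Rearrange: w³ - 3w² - 8w + 24 = 0.
Possible rational roots are divisors of 24. Testing w = 3 gives 0, so (w - 3) is a factor.
Divide: w³ - 3w² - 8w + 24 = (w - 3)(w² - 8).
Apply the quadratic formula to w² - 8 = 0: w = (0 ± √32)/2, i.e. w ≈ 2.8284 or w ≈ -2.8284.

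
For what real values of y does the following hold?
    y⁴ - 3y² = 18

Let u = y². The equation becomes u² - 3u - 18 = 0.
Factor: (u + 3)(u - 6) = 0, so u = -3 or u = 6.
y² = -3 < 0 has no real solution.
y² = 6 gives y = ±√(6) ≈ ±2.4495.

y = -2.4495 or y = 2.4495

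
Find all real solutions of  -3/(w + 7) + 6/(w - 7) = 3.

w = -7.8815 or w = 8.8815

Multiply both sides by (w + 7)(w - 7):
-3(w - 7) + 6(w + 7) = 3(w + 7)(w - 7).
Expand and collect terms: 3w^2 - 3w - 210 = 0.
By the quadratic formula, w = (3 +/- sqrt(2529)) / 6, so w ~= 8.8815 or w ~= -7.8815.
Neither value makes a denominator zero (w != -7, w != 7), so both are valid.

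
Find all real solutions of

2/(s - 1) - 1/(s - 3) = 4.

Multiply both sides by (s - 1)(s - 3):
2(s - 3) - (s - 1) = 4(s - 1)(s - 3).
Expand and collect terms: 4s^2 - 17s + 17 = 0.
By the quadratic formula, s = (17 +/- sqrt(17)) / 8, so s ~= 2.6404 or s ~= 1.6096.
Neither value makes a denominator zero (s != 1, s != 3), so both are valid.

s = 1.6096 or s = 2.6404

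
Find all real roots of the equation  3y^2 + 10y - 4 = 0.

y = -3.6943 or y = 0.3609

Discriminant: (10)^2 - 4*3*(-4) = 148.
Quadratic formula: y = (-10 +/- sqrt(148)) / 6.
So y = -5/3 + sqrt(37)/3 ~= 0.3609 or y = -sqrt(37)/3 - 5/3 ~= -3.6943.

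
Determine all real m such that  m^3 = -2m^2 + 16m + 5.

m = -5 or m = -0.3028 or m = 3.3028

Rearrange: m^3 + 2m^2 - 16m - 5 = 0.
Possible rational roots are divisors of -5. Testing m = -5 gives 0, so (m + 5) is a factor.
Divide: m^3 + 2m^2 - 16m - 5 = (m + 5)(m^2 - 3m - 1).
Apply the quadratic formula to m^2 - 3m - 1 = 0: m = (3 +/- sqrt(13))/2, i.e. m ~= 3.3028 or m ~= -0.3028.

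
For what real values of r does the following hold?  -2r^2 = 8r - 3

r = -4.3452 or r = 0.3452

Rearrange to standard form: -2r^2 - 8r + 3 = 0.
Discriminant: (-8)^2 - 4*(-2)*3 = 88.
Quadratic formula: r = (8 +/- sqrt(88)) / (-4).
So r = -sqrt(22)/2 - 2 ~= -4.3452 or r = -2 + sqrt(22)/2 ~= 0.3452.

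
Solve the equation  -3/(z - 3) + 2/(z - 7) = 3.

Multiply both sides by (z - 3)(z - 7):
-3(z - 7) + 2(z - 3) = 3(z - 3)(z - 7).
Expand and collect terms: 3z^2 - 29z + 48 = 0.
By the quadratic formula, z = (29 +/- sqrt(265)) / 6, so z ~= 7.5465 or z ~= 2.1202.
Neither value makes a denominator zero (z != 3, z != 7), so both are valid.

z = 2.1202 or z = 7.5465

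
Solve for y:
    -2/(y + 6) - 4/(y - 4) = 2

y = -7.217 or y = 2.217

Multiply both sides by (y + 6)(y - 4):
-2(y - 4) - 4(y + 6) = 2(y + 6)(y - 4).
Expand and collect terms: 2y² + 10y - 32 = 0.
By the quadratic formula, y = (-10 ± √356) / 4, so y ≈ 2.217 or y ≈ -7.217.
Neither value makes a denominator zero (y ≠ -6, y ≠ 4), so both are valid.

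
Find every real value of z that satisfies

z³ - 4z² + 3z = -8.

Rearrange: z³ - 4z² + 3z + 8 = 0.
Possible rational roots are divisors of 8. Testing z = -1 gives 0, so (z + 1) is a factor.
Divide: z³ - 4z² + 3z + 8 = (z + 1)(z² - 5z + 8).
The quadratic z² - 5z + 8 has discriminant -7 < 0, so no further real roots.

z = -1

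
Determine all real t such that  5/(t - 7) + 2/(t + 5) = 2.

Multiply both sides by (t - 7)(t + 5):
5(t + 5) + 2(t - 7) = 2(t - 7)(t + 5).
Expand and collect terms: 2t^2 - 11t - 81 = 0.
By the quadratic formula, t = (11 +/- sqrt(769)) / 4, so t ~= 9.6827 or t ~= -4.1827.
Neither value makes a denominator zero (t != 7, t != -5), so both are valid.

t = -4.1827 or t = 9.6827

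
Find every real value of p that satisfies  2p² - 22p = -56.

p = 4 or p = 7

Bring every term to one side: 2p² - 22p + 56 = 0.
Factor: 2(p - 4)(p - 7) = 0.
So p = 4 or p = 7.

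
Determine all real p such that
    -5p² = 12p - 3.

p = -2.6283 or p = 0.2283

Rearrange to standard form: -5p² - 12p + 3 = 0.
Discriminant: (-12)² − 4·(-5)·3 = 204.
Quadratic formula: p = (12 ± √204) / (-10).
So p = -√(51)/5 - 6/5 ≈ -2.6283 or p = -6/5 + √(51)/5 ≈ 0.2283.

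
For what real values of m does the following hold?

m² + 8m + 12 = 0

Factor: (m + 6)(m + 2) = 0.
So m = -6 or m = -2.

m = -6 or m = -2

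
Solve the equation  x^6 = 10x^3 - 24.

x = 1.5874 or x = 1.8171

Let u = x^3. The equation becomes u^2 - 10u + 24 = 0.
Factor: (u - 6)(u - 4) = 0, so u = 6 or u = 4.
x^3 = 6 gives x = (6)^(1/3) ~= 1.8171.
x^3 = 4 gives x = (4)^(1/3) ~= 1.5874.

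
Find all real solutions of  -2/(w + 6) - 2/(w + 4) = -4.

Multiply both sides by (w + 6)(w + 4):
-2(w + 4) - 2(w + 6) = -4(w + 6)(w + 4).
Expand and collect terms: -4w² - 36w - 76 = 0.
By the quadratic formula, w = (36 ± √80) / -8, so w ≈ -5.618 or w ≈ -3.382.
Neither value makes a denominator zero (w ≠ -6, w ≠ -4), so both are valid.

w = -5.618 or w = -3.382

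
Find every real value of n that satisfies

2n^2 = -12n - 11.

Rearrange to standard form: 2n^2 + 12n + 11 = 0.
Discriminant: (12)^2 - 4*2*11 = 56.
Quadratic formula: n = (-12 +/- sqrt(56)) / 4.
So n = -3 + sqrt(14)/2 ~= -1.1292 or n = -3 - sqrt(14)/2 ~= -4.8708.

n = -4.8708 or n = -1.1292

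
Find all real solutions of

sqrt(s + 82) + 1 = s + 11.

Isolate the radical: sqrt(s + 82) = s + 10.
Square both sides: s + 82 = (s + 10)^2.
Expand and rearrange: s^2 + 19s + 18 = 0.
Solving gives s = -1 or s = -18.
Check each candidate in the original equation:
  s = -1: sqrt(81) = 9, while s + 10 = 9 — valid.
  s = -18: sqrt(64) = 8, while s + 10 = -8 — extraneous.

s = -1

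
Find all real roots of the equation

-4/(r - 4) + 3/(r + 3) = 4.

Multiply both sides by (r - 4)(r + 3):
-4(r + 3) + 3(r - 4) = 4(r - 4)(r + 3).
Expand and collect terms: 4r² - 3r - 24 = 0.
By the quadratic formula, r = (3 ± √393) / 8, so r ≈ 2.853 or r ≈ -2.103.
Neither value makes a denominator zero (r ≠ 4, r ≠ -3), so both are valid.

r = -2.103 or r = 2.853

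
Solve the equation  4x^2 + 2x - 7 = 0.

x = -1.5963 or x = 1.0963

Discriminant: (2)^2 - 4*4*(-7) = 116.
Quadratic formula: x = (-2 +/- sqrt(116)) / 8.
So x = -1/4 + sqrt(29)/4 ~= 1.0963 or x = -sqrt(29)/4 - 1/4 ~= -1.5963.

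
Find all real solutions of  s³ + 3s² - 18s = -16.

s = -6.2749 or s = 1.2749 or s = 2

Rearrange: s³ + 3s² - 18s + 16 = 0.
Possible rational roots are divisors of 16. Testing s = 2 gives 0, so (s - 2) is a factor.
Divide: s³ + 3s² - 18s + 16 = (s - 2)(s² + 5s - 8).
Apply the quadratic formula to s² + 5s - 8 = 0: s = (-5 ± √57)/2, i.e. s ≈ 1.2749 or s ≈ -6.2749.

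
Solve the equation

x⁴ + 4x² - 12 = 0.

Let u = x². The equation becomes u² + 4u - 12 = 0.
Factor: (u + 6)(u - 2) = 0, so u = -6 or u = 2.
x² = -6 < 0 has no real solution.
x² = 2 gives x = ±√(2) ≈ ±1.4142.

x = -1.4142 or x = 1.4142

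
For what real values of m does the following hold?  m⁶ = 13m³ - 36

Let u = m³. The equation becomes u² - 13u + 36 = 0.
Factor: (u - 9)(u - 4) = 0, so u = 9 or u = 4.
m³ = 9 gives m = ∛(9) ≈ 2.0801.
m³ = 4 gives m = ∛(4) ≈ 1.5874.

m = 1.5874 or m = 2.0801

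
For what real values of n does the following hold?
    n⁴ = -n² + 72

n = -2.8284 or n = 2.8284

Let u = n². The equation becomes u² + u - 72 = 0.
Factor: (u - 8)(u + 9) = 0, so u = 8 or u = -9.
n² = 8 gives n = ±2·√(2) ≈ ±2.8284.
n² = -9 < 0 has no real solution.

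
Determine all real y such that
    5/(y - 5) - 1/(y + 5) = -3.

Multiply both sides by (y - 5)(y + 5):
5(y + 5) - (y - 5) = -3(y - 5)(y + 5).
Expand and collect terms: -3y^2 - 4y + 45 = 0.
By the quadratic formula, y = (4 +/- sqrt(556)) / -6, so y ~= -4.5966 or y ~= 3.2633.
Neither value makes a denominator zero (y != 5, y != -5), so both are valid.

y = -4.5966 or y = 3.2633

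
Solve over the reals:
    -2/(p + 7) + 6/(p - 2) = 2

Multiply both sides by (p + 7)(p - 2):
-2(p - 2) + 6(p + 7) = 2(p + 7)(p - 2).
Expand and collect terms: 2p^2 + 6p - 74 = 0.
By the quadratic formula, p = (-6 +/- sqrt(628)) / 4, so p ~= 4.765 or p ~= -7.765.
Neither value makes a denominator zero (p != -7, p != 2), so both are valid.

p = -7.765 or p = 4.765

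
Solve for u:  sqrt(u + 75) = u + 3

u = 6

Square both sides: u + 75 = (u + 3)^2.
Expand and rearrange: u^2 + 5u - 66 = 0.
Solving gives u = 6 or u = -11.
Check each candidate in the original equation:
  u = 6: sqrt(81) = 9, while u + 3 = 9 — valid.
  u = -11: sqrt(64) = 8, while u + 3 = -8 — extraneous.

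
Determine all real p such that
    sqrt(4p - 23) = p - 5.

Square both sides: 4p - 23 = (p - 5)^2.
Expand and rearrange: p^2 - 14p + 48 = 0.
Solving gives p = 8 or p = 6.
Check each candidate in the original equation:
  p = 8: sqrt(9) = 3, while p - 5 = 3 — valid.
  p = 6: sqrt(1) = 1, while p - 5 = 1 — valid.

p = 6 or p = 8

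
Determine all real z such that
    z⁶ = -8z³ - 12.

Let u = z³. The equation becomes u² + 8u + 12 = 0.
Factor: (u + 2)(u + 6) = 0, so u = -2 or u = -6.
z³ = -2 gives z = -∛(2) ≈ -1.2599.
z³ = -6 gives z = -∛(6) ≈ -1.8171.

z = -1.8171 or z = -1.2599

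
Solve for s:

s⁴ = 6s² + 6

Let u = s². The equation becomes u² - 6u - 6 = 0.
By the quadratic formula, u = 3 + √(15) or u = 3 - √(15).
s² = 3 + √(15) gives s = ±√(3 + √(15)) ≈ ±2.6216.
s² = 3 - √(15) < 0 has no real solution.

s = -2.6216 or s = 2.6216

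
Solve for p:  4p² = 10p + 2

p = -0.1861 or p = 2.6861

Rearrange to standard form: 4p² - 10p - 2 = 0.
Discriminant: (-10)² − 4·4·(-2) = 132.
Quadratic formula: p = (10 ± √132) / 8.
So p = 5/4 + √(33)/4 ≈ 2.6861 or p = 5/4 - √(33)/4 ≈ -0.1861.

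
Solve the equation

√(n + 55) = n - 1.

Square both sides: n + 55 = (n - 1)².
Expand and rearrange: n² - 3n - 54 = 0.
Solving gives n = 9 or n = -6.
Check each candidate in the original equation:
  n = 9: √(64) = 8, while n - 1 = 8 — valid.
  n = -6: √(49) = 7, while n - 1 = -7 — extraneous.

n = 9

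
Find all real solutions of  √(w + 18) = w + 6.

Square both sides: w + 18 = (w + 6)².
Expand and rearrange: w² + 11w + 18 = 0.
Solving gives w = -2 or w = -9.
Check each candidate in the original equation:
  w = -2: √(16) = 4, while w + 6 = 4 — valid.
  w = -9: √(9) = 3, while w + 6 = -3 — extraneous.

w = -2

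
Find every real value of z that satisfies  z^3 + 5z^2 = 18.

Rearrange: z^3 + 5z^2 - 18 = 0.
Possible rational roots are divisors of -18. Testing z = -3 gives 0, so (z + 3) is a factor.
Divide: z^3 + 5z^2 - 18 = (z + 3)(z^2 + 2z - 6).
Apply the quadratic formula to z^2 + 2z - 6 = 0: z = (-2 +/- sqrt(28))/2, i.e. z ~= 1.6458 or z ~= -3.6458.

z = -3.6458 or z = -3 or z = 1.6458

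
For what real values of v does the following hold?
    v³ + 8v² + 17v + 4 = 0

Possible rational roots are divisors of 4. Testing v = -4 gives 0, so (v + 4) is a factor.
Divide: v³ + 8v² + 17v + 4 = (v + 4)(v² + 4v + 1).
Apply the quadratic formula to v² + 4v + 1 = 0: v = (-4 ± √12)/2, i.e. v ≈ -0.2679 or v ≈ -3.7321.

v = -4 or v = -3.7321 or v = -0.2679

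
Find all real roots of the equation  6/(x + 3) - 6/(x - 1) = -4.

x = -4.1623 or x = 2.1623

Multiply both sides by (x + 3)(x - 1):
6(x - 1) - 6(x + 3) = -4(x + 3)(x - 1).
Expand and collect terms: -4x^2 - 8x + 36 = 0.
By the quadratic formula, x = (8 +/- sqrt(640)) / -8, so x ~= -4.1623 or x ~= 2.1623.
Neither value makes a denominator zero (x != -3, x != 1), so both are valid.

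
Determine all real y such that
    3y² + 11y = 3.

Rearrange to standard form: 3y² + 11y - 3 = 0.
Discriminant: (11)² − 4·3·(-3) = 157.
Quadratic formula: y = (-11 ± √157) / 6.
So y = -11/6 + √(157)/6 ≈ 0.255 or y = -√(157)/6 - 11/6 ≈ -3.9217.

y = -3.9217 or y = 0.255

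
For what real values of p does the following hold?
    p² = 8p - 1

Rearrange to standard form: p² - 8p + 1 = 0.
Discriminant: (-8)² − 4·1·1 = 60.
Quadratic formula: p = (8 ± √60) / 2.
So p = √(15) + 4 ≈ 7.873 or p = 4 - √(15) ≈ 0.127.

p = 0.127 or p = 7.873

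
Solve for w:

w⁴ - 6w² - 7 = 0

Let u = w². The equation becomes u² - 6u - 7 = 0.
Factor: (u - 7)(u + 1) = 0, so u = 7 or u = -1.
w² = 7 gives w = ±√(7) ≈ ±2.6458.
w² = -1 < 0 has no real solution.

w = -2.6458 or w = 2.6458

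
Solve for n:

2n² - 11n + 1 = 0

Discriminant: (-11)² − 4·2·1 = 113.
Quadratic formula: n = (11 ± √113) / 4.
So n = √(113)/4 + 11/4 ≈ 5.4075 or n = 11/4 - √(113)/4 ≈ 0.0925.

n = 0.0925 or n = 5.4075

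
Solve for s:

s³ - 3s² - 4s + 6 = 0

Possible rational roots are divisors of 6. Testing s = 1 gives 0, so (s - 1) is a factor.
Divide: s³ - 3s² - 4s + 6 = (s - 1)(s² - 2s - 6).
Apply the quadratic formula to s² - 2s - 6 = 0: s = (2 ± √28)/2, i.e. s ≈ 3.6458 or s ≈ -1.6458.

s = -1.6458 or s = 1 or s = 3.6458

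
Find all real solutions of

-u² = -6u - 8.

Rearrange to standard form: -u² + 6u + 8 = 0.
Discriminant: (6)² − 4·(-1)·8 = 68.
Quadratic formula: u = (-6 ± √68) / (-2).
So u = 3 - √(17) ≈ -1.1231 or u = 3 + √(17) ≈ 7.1231.

u = -1.1231 or u = 7.1231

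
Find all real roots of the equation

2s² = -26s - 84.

s = -7 or s = -6

Bring every term to one side: 2s² + 26s + 84 = 0.
Factor: 2(s + 7)(s + 6) = 0.
So s = -7 or s = -6.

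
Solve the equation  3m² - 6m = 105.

Bring every term to one side: 3m² - 6m - 105 = 0.
Factor: 3(m + 5)(m - 7) = 0.
So m = -5 or m = 7.

m = -5 or m = 7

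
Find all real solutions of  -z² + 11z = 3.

z = 0.2798 or z = 10.7202

Rearrange to standard form: -z² + 11z - 3 = 0.
Discriminant: (11)² − 4·(-1)·(-3) = 109.
Quadratic formula: z = (-11 ± √109) / (-2).
So z = 11/2 - √(109)/2 ≈ 0.2798 or z = √(109)/2 + 11/2 ≈ 10.7202.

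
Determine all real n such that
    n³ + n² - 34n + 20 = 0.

n = -6.6056 or n = 0.6056 or n = 5

Possible rational roots are divisors of 20. Testing n = 5 gives 0, so (n - 5) is a factor.
Divide: n³ + n² - 34n + 20 = (n - 5)(n² + 6n - 4).
Apply the quadratic formula to n² + 6n - 4 = 0: n = (-6 ± √52)/2, i.e. n ≈ 0.6056 or n ≈ -6.6056.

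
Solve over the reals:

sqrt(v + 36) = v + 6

v = 0

Square both sides: v + 36 = (v + 6)^2.
Expand and rearrange: v^2 + 11v = 0.
Solving gives v = 0 or v = -11.
Check each candidate in the original equation:
  v = 0: sqrt(36) = 6, while v + 6 = 6 — valid.
  v = -11: sqrt(25) = 5, while v + 6 = -5 — extraneous.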